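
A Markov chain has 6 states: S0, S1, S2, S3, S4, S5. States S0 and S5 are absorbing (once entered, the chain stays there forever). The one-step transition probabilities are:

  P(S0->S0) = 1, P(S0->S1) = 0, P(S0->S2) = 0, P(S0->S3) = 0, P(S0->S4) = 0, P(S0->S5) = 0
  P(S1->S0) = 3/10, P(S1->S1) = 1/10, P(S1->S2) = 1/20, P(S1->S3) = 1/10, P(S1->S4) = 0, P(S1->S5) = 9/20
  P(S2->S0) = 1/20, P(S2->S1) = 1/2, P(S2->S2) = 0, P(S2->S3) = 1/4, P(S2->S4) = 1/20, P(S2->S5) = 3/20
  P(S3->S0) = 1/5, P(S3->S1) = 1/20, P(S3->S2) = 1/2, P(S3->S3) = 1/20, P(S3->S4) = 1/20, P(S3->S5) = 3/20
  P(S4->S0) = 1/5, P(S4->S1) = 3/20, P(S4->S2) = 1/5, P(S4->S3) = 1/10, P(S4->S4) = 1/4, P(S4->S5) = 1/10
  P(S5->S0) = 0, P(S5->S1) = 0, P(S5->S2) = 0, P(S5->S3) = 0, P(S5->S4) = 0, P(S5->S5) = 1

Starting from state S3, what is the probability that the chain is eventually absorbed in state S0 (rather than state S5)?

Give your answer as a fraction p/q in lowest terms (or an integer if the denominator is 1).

Let a_i = P(absorbed in S0 | start in state i).
Boundary conditions: a_S0 = 1, a_S5 = 0.
For each transient state i, a_i = sum_j P(i->j) * a_j:
  a_S1 = 3/10*a_S0 + 1/10*a_S1 + 1/20*a_S2 + 1/10*a_S3 + 0*a_S4 + 9/20*a_S5
  a_S2 = 1/20*a_S0 + 1/2*a_S1 + 0*a_S2 + 1/4*a_S3 + 1/20*a_S4 + 3/20*a_S5
  a_S3 = 1/5*a_S0 + 1/20*a_S1 + 1/2*a_S2 + 1/20*a_S3 + 1/20*a_S4 + 3/20*a_S5
  a_S4 = 1/5*a_S0 + 3/20*a_S1 + 1/5*a_S2 + 1/10*a_S3 + 1/4*a_S4 + 1/10*a_S5

Substituting a_S0 = 1 and a_S5 = 0, rearrange to (I - Q) a = r where r[i] = P(i -> S0):
  [9/10, -1/20, -1/10, 0] . (a_S1, a_S2, a_S3, a_S4) = 3/10
  [-1/2, 1, -1/4, -1/20] . (a_S1, a_S2, a_S3, a_S4) = 1/20
  [-1/20, -1/2, 19/20, -1/20] . (a_S1, a_S2, a_S3, a_S4) = 1/5
  [-3/20, -1/5, -1/10, 3/4] . (a_S1, a_S2, a_S3, a_S4) = 1/5

Solving yields:
  a_S1 = 10789/26487
  a_S2 = 3500/8829
  a_S3 = 4130/8829
  a_S4 = 13673/26487

Starting state is S3, so the absorption probability is a_S3 = 4130/8829.

Answer: 4130/8829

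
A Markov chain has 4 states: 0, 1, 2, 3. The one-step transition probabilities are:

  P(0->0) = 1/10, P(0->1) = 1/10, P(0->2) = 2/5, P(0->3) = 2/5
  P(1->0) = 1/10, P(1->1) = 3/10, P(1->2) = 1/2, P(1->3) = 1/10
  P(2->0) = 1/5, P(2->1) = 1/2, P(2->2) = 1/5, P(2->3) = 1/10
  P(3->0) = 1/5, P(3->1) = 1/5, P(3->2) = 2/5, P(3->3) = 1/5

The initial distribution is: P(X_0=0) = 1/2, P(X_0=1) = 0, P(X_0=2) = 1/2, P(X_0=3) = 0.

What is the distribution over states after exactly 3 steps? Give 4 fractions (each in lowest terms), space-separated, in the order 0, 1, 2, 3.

Answer: 77/500 163/500 713/2000 327/2000

Derivation:
Propagating the distribution step by step (d_{t+1} = d_t * P):
d_0 = (0=1/2, 1=0, 2=1/2, 3=0)
  d_1[0] = 1/2*1/10 + 0*1/10 + 1/2*1/5 + 0*1/5 = 3/20
  d_1[1] = 1/2*1/10 + 0*3/10 + 1/2*1/2 + 0*1/5 = 3/10
  d_1[2] = 1/2*2/5 + 0*1/2 + 1/2*1/5 + 0*2/5 = 3/10
  d_1[3] = 1/2*2/5 + 0*1/10 + 1/2*1/10 + 0*1/5 = 1/4
d_1 = (0=3/20, 1=3/10, 2=3/10, 3=1/4)
  d_2[0] = 3/20*1/10 + 3/10*1/10 + 3/10*1/5 + 1/4*1/5 = 31/200
  d_2[1] = 3/20*1/10 + 3/10*3/10 + 3/10*1/2 + 1/4*1/5 = 61/200
  d_2[2] = 3/20*2/5 + 3/10*1/2 + 3/10*1/5 + 1/4*2/5 = 37/100
  d_2[3] = 3/20*2/5 + 3/10*1/10 + 3/10*1/10 + 1/4*1/5 = 17/100
d_2 = (0=31/200, 1=61/200, 2=37/100, 3=17/100)
  d_3[0] = 31/200*1/10 + 61/200*1/10 + 37/100*1/5 + 17/100*1/5 = 77/500
  d_3[1] = 31/200*1/10 + 61/200*3/10 + 37/100*1/2 + 17/100*1/5 = 163/500
  d_3[2] = 31/200*2/5 + 61/200*1/2 + 37/100*1/5 + 17/100*2/5 = 713/2000
  d_3[3] = 31/200*2/5 + 61/200*1/10 + 37/100*1/10 + 17/100*1/5 = 327/2000
d_3 = (0=77/500, 1=163/500, 2=713/2000, 3=327/2000)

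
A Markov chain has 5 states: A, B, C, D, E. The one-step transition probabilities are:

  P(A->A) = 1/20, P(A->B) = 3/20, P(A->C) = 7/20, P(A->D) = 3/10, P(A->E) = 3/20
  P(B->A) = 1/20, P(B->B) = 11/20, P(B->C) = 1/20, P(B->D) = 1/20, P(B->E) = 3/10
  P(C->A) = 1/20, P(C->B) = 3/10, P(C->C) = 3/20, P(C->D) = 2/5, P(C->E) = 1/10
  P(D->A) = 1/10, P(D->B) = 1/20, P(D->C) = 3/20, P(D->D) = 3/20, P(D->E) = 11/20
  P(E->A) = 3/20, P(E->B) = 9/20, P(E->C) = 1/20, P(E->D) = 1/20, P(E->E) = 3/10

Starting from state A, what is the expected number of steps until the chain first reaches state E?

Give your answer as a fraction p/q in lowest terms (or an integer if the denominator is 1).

Answer: 136200/36487

Derivation:
Let h_i = expected steps to first reach E from state i.
Boundary: h_E = 0.
First-step equations for the other states:
  h_A = 1 + 1/20*h_A + 3/20*h_B + 7/20*h_C + 3/10*h_D + 3/20*h_E
  h_B = 1 + 1/20*h_A + 11/20*h_B + 1/20*h_C + 1/20*h_D + 3/10*h_E
  h_C = 1 + 1/20*h_A + 3/10*h_B + 3/20*h_C + 2/5*h_D + 1/10*h_E
  h_D = 1 + 1/10*h_A + 1/20*h_B + 3/20*h_C + 3/20*h_D + 11/20*h_E

Substituting h_E = 0 and rearranging gives the linear system (I - Q) h = 1:
  [19/20, -3/20, -7/20, -3/10] . (h_A, h_B, h_C, h_D) = 1
  [-1/20, 9/20, -1/20, -1/20] . (h_A, h_B, h_C, h_D) = 1
  [-1/20, -3/10, 17/20, -2/5] . (h_A, h_B, h_C, h_D) = 1
  [-1/10, -1/20, -3/20, 17/20] . (h_A, h_B, h_C, h_D) = 1

Solving yields:
  h_A = 136200/36487
  h_B = 121360/36487
  h_C = 12380/3317
  h_D = 90120/36487

Starting state is A, so the expected hitting time is h_A = 136200/36487.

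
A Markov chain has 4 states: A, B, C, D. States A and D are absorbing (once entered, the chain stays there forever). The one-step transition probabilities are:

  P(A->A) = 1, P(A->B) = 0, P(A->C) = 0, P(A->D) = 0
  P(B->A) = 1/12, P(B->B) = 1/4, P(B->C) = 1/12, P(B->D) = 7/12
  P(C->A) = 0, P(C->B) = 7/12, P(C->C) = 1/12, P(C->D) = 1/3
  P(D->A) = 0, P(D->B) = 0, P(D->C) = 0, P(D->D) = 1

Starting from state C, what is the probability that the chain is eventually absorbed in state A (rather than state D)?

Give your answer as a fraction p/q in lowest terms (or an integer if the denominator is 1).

Answer: 7/92

Derivation:
Let a_i = P(absorbed in A | start in state i).
Boundary conditions: a_A = 1, a_D = 0.
For each transient state i, a_i = sum_j P(i->j) * a_j:
  a_B = 1/12*a_A + 1/4*a_B + 1/12*a_C + 7/12*a_D
  a_C = 0*a_A + 7/12*a_B + 1/12*a_C + 1/3*a_D

Substituting a_A = 1 and a_D = 0, rearrange to (I - Q) a = r where r[i] = P(i -> A):
  [3/4, -1/12] . (a_B, a_C) = 1/12
  [-7/12, 11/12] . (a_B, a_C) = 0

Solving yields:
  a_B = 11/92
  a_C = 7/92

Starting state is C, so the absorption probability is a_C = 7/92.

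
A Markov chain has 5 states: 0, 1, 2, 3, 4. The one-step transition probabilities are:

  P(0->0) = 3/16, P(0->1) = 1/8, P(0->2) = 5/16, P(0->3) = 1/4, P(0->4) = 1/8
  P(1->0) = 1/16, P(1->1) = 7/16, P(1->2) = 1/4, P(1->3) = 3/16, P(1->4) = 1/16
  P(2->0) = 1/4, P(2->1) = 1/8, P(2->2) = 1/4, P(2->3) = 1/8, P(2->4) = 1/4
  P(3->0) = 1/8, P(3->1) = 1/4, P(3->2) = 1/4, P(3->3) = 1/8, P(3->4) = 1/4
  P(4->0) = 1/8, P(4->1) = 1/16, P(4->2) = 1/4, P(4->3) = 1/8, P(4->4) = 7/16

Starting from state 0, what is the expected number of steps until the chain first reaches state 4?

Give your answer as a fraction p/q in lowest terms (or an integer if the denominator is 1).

Let h_i = expected steps to first reach 4 from state i.
Boundary: h_4 = 0.
First-step equations for the other states:
  h_0 = 1 + 3/16*h_0 + 1/8*h_1 + 5/16*h_2 + 1/4*h_3 + 1/8*h_4
  h_1 = 1 + 1/16*h_0 + 7/16*h_1 + 1/4*h_2 + 3/16*h_3 + 1/16*h_4
  h_2 = 1 + 1/4*h_0 + 1/8*h_1 + 1/4*h_2 + 1/8*h_3 + 1/4*h_4
  h_3 = 1 + 1/8*h_0 + 1/4*h_1 + 1/4*h_2 + 1/8*h_3 + 1/4*h_4

Substituting h_4 = 0 and rearranging gives the linear system (I - Q) h = 1:
  [13/16, -1/8, -5/16, -1/4] . (h_0, h_1, h_2, h_3) = 1
  [-1/16, 9/16, -1/4, -3/16] . (h_0, h_1, h_2, h_3) = 1
  [-1/4, -1/8, 3/4, -1/8] . (h_0, h_1, h_2, h_3) = 1
  [-1/8, -1/4, -1/4, 7/8] . (h_0, h_1, h_2, h_3) = 1

Solving yields:
  h_0 = 13496/2267
  h_1 = 14968/2267
  h_2 = 12056/2267
  h_3 = 12240/2267

Starting state is 0, so the expected hitting time is h_0 = 13496/2267.

Answer: 13496/2267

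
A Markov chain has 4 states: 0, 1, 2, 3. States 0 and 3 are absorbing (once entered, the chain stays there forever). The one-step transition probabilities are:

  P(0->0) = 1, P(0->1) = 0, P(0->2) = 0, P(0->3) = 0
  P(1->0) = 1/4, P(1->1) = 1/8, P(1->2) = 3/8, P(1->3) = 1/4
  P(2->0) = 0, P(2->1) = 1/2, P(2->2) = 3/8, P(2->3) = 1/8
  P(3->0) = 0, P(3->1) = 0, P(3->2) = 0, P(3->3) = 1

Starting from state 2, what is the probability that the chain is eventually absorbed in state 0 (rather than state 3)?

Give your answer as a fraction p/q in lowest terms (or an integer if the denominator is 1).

Answer: 8/23

Derivation:
Let a_i = P(absorbed in 0 | start in state i).
Boundary conditions: a_0 = 1, a_3 = 0.
For each transient state i, a_i = sum_j P(i->j) * a_j:
  a_1 = 1/4*a_0 + 1/8*a_1 + 3/8*a_2 + 1/4*a_3
  a_2 = 0*a_0 + 1/2*a_1 + 3/8*a_2 + 1/8*a_3

Substituting a_0 = 1 and a_3 = 0, rearrange to (I - Q) a = r where r[i] = P(i -> 0):
  [7/8, -3/8] . (a_1, a_2) = 1/4
  [-1/2, 5/8] . (a_1, a_2) = 0

Solving yields:
  a_1 = 10/23
  a_2 = 8/23

Starting state is 2, so the absorption probability is a_2 = 8/23.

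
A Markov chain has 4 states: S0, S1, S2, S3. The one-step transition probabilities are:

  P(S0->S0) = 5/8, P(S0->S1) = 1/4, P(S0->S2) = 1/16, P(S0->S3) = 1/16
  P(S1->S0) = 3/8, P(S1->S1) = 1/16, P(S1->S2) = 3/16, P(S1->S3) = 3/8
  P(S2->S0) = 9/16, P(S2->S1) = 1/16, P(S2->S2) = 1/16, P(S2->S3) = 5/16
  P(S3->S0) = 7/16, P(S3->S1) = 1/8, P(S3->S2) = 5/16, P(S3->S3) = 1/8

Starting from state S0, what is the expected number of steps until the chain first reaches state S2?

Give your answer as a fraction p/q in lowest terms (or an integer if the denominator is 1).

Answer: 4720/567

Derivation:
Let h_i = expected steps to first reach S2 from state i.
Boundary: h_S2 = 0.
First-step equations for the other states:
  h_S0 = 1 + 5/8*h_S0 + 1/4*h_S1 + 1/16*h_S2 + 1/16*h_S3
  h_S1 = 1 + 3/8*h_S0 + 1/16*h_S1 + 3/16*h_S2 + 3/8*h_S3
  h_S3 = 1 + 7/16*h_S0 + 1/8*h_S1 + 5/16*h_S2 + 1/8*h_S3

Substituting h_S2 = 0 and rearranging gives the linear system (I - Q) h = 1:
  [3/8, -1/4, -1/16] . (h_S0, h_S1, h_S3) = 1
  [-3/8, 15/16, -3/8] . (h_S0, h_S1, h_S3) = 1
  [-7/16, -1/8, 7/8] . (h_S0, h_S1, h_S3) = 1

Solving yields:
  h_S0 = 4720/567
  h_S1 = 560/81
  h_S3 = 3568/567

Starting state is S0, so the expected hitting time is h_S0 = 4720/567.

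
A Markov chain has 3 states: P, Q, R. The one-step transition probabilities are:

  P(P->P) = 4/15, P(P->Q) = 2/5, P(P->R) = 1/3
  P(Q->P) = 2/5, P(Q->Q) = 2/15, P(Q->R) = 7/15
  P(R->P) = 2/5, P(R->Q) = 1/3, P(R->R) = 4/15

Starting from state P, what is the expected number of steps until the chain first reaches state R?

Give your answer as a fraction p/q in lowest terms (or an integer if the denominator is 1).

Answer: 285/107

Derivation:
Let h_i = expected steps to first reach R from state i.
Boundary: h_R = 0.
First-step equations for the other states:
  h_P = 1 + 4/15*h_P + 2/5*h_Q + 1/3*h_R
  h_Q = 1 + 2/5*h_P + 2/15*h_Q + 7/15*h_R

Substituting h_R = 0 and rearranging gives the linear system (I - Q) h = 1:
  [11/15, -2/5] . (h_P, h_Q) = 1
  [-2/5, 13/15] . (h_P, h_Q) = 1

Solving yields:
  h_P = 285/107
  h_Q = 255/107

Starting state is P, so the expected hitting time is h_P = 285/107.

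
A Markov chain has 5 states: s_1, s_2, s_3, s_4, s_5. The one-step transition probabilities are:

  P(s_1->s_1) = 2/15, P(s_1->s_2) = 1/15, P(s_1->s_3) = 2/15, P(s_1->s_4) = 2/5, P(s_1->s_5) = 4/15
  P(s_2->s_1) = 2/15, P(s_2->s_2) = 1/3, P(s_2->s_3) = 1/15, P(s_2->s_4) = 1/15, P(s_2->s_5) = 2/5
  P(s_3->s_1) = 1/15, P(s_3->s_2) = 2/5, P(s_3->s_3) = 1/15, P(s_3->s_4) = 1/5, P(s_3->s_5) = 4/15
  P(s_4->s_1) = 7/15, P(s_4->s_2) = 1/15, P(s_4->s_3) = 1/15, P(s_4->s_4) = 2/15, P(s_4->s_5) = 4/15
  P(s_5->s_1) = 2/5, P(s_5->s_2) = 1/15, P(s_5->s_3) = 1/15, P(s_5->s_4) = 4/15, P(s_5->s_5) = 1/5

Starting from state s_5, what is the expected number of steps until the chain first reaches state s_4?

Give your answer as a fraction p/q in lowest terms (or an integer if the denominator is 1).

Let h_i = expected steps to first reach s_4 from state i.
Boundary: h_s_4 = 0.
First-step equations for the other states:
  h_s_1 = 1 + 2/15*h_s_1 + 1/15*h_s_2 + 2/15*h_s_3 + 2/5*h_s_4 + 4/15*h_s_5
  h_s_2 = 1 + 2/15*h_s_1 + 1/3*h_s_2 + 1/15*h_s_3 + 1/15*h_s_4 + 2/5*h_s_5
  h_s_3 = 1 + 1/15*h_s_1 + 2/5*h_s_2 + 1/15*h_s_3 + 1/5*h_s_4 + 4/15*h_s_5
  h_s_5 = 1 + 2/5*h_s_1 + 1/15*h_s_2 + 1/15*h_s_3 + 4/15*h_s_4 + 1/5*h_s_5

Substituting h_s_4 = 0 and rearranging gives the linear system (I - Q) h = 1:
  [13/15, -1/15, -2/15, -4/15] . (h_s_1, h_s_2, h_s_3, h_s_5) = 1
  [-2/15, 2/3, -1/15, -2/5] . (h_s_1, h_s_2, h_s_3, h_s_5) = 1
  [-1/15, -2/5, 14/15, -4/15] . (h_s_1, h_s_2, h_s_3, h_s_5) = 1
  [-2/5, -1/15, -1/15, 4/5] . (h_s_1, h_s_2, h_s_3, h_s_5) = 1

Solving yields:
  h_s_1 = 21795/6517
  h_s_2 = 31470/6517
  h_s_3 = 28905/6517
  h_s_5 = 24075/6517

Starting state is s_5, so the expected hitting time is h_s_5 = 24075/6517.

Answer: 24075/6517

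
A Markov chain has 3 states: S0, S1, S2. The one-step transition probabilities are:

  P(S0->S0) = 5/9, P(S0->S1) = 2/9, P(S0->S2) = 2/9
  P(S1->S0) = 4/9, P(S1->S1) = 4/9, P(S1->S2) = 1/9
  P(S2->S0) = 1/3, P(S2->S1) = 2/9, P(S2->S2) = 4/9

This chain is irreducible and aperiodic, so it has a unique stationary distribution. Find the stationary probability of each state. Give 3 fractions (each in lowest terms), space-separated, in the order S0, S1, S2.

The stationary distribution satisfies pi = pi * P, i.e.:
  pi_S0 = 5/9*pi_S0 + 4/9*pi_S1 + 1/3*pi_S2
  pi_S1 = 2/9*pi_S0 + 4/9*pi_S1 + 2/9*pi_S2
  pi_S2 = 2/9*pi_S0 + 1/9*pi_S1 + 4/9*pi_S2
with normalization: pi_S0 + pi_S1 + pi_S2 = 1.

Using the first 2 balance equations plus normalization, the linear system A*pi = b is:
  [-4/9, 4/9, 1/3] . pi = 0
  [2/9, -5/9, 2/9] . pi = 0
  [1, 1, 1] . pi = 1

Solving yields:
  pi_S0 = 23/49
  pi_S1 = 2/7
  pi_S2 = 12/49

Verification (pi * P):
  23/49*5/9 + 2/7*4/9 + 12/49*1/3 = 23/49 = pi_S0  (ok)
  23/49*2/9 + 2/7*4/9 + 12/49*2/9 = 2/7 = pi_S1  (ok)
  23/49*2/9 + 2/7*1/9 + 12/49*4/9 = 12/49 = pi_S2  (ok)

Answer: 23/49 2/7 12/49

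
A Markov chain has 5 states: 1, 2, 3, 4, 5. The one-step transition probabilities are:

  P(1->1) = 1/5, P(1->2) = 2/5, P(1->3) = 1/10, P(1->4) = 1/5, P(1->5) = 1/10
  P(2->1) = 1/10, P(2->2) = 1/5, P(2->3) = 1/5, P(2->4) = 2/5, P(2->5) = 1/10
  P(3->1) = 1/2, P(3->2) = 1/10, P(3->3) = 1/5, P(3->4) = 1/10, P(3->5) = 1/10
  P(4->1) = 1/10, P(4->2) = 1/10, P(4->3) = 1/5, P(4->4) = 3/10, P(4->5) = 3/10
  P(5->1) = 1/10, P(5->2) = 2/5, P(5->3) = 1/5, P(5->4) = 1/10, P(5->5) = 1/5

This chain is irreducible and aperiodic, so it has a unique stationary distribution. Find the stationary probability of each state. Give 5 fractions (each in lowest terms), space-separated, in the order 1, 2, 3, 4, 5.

The stationary distribution satisfies pi = pi * P, i.e.:
  pi_1 = 1/5*pi_1 + 1/10*pi_2 + 1/2*pi_3 + 1/10*pi_4 + 1/10*pi_5
  pi_2 = 2/5*pi_1 + 1/5*pi_2 + 1/10*pi_3 + 1/10*pi_4 + 2/5*pi_5
  pi_3 = 1/10*pi_1 + 1/5*pi_2 + 1/5*pi_3 + 1/5*pi_4 + 1/5*pi_5
  pi_4 = 1/5*pi_1 + 2/5*pi_2 + 1/10*pi_3 + 3/10*pi_4 + 1/10*pi_5
  pi_5 = 1/10*pi_1 + 1/10*pi_2 + 1/10*pi_3 + 3/10*pi_4 + 1/5*pi_5
with normalization: pi_1 + pi_2 + pi_3 + pi_4 + pi_5 = 1.

Using the first 4 balance equations plus normalization, the linear system A*pi = b is:
  [-4/5, 1/10, 1/2, 1/10, 1/10] . pi = 0
  [2/5, -4/5, 1/10, 1/10, 2/5] . pi = 0
  [1/10, 1/5, -4/5, 1/5, 1/5] . pi = 0
  [1/5, 2/5, 1/10, -7/10, 1/10] . pi = 0
  [1, 1, 1, 1, 1] . pi = 1

Solving yields:
  pi_1 = 9/47
  pi_2 = 1132/4935
  pi_3 = 17/94
  pi_4 = 773/3290
  pi_5 = 806/4935

Verification (pi * P):
  9/47*1/5 + 1132/4935*1/10 + 17/94*1/2 + 773/3290*1/10 + 806/4935*1/10 = 9/47 = pi_1  (ok)
  9/47*2/5 + 1132/4935*1/5 + 17/94*1/10 + 773/3290*1/10 + 806/4935*2/5 = 1132/4935 = pi_2  (ok)
  9/47*1/10 + 1132/4935*1/5 + 17/94*1/5 + 773/3290*1/5 + 806/4935*1/5 = 17/94 = pi_3  (ok)
  9/47*1/5 + 1132/4935*2/5 + 17/94*1/10 + 773/3290*3/10 + 806/4935*1/10 = 773/3290 = pi_4  (ok)
  9/47*1/10 + 1132/4935*1/10 + 17/94*1/10 + 773/3290*3/10 + 806/4935*1/5 = 806/4935 = pi_5  (ok)

Answer: 9/47 1132/4935 17/94 773/3290 806/4935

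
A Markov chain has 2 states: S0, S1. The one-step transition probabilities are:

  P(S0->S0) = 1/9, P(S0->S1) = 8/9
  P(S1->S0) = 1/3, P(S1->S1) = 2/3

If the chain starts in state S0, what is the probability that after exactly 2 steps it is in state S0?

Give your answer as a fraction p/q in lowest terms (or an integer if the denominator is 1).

Computing P^2 by repeated multiplication:
P^1 =
  S0: [1/9, 8/9]
  S1: [1/3, 2/3]
P^2 =
  S0: [25/81, 56/81]
  S1: [7/27, 20/27]

(P^2)[S0 -> S0] = 25/81

Answer: 25/81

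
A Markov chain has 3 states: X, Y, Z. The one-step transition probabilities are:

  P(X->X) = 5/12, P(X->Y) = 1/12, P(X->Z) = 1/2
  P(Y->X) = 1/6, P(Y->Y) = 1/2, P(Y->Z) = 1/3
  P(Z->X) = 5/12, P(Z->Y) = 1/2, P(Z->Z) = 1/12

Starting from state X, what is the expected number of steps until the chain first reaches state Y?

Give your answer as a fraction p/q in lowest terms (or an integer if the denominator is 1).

Let h_i = expected steps to first reach Y from state i.
Boundary: h_Y = 0.
First-step equations for the other states:
  h_X = 1 + 5/12*h_X + 1/12*h_Y + 1/2*h_Z
  h_Z = 1 + 5/12*h_X + 1/2*h_Y + 1/12*h_Z

Substituting h_Y = 0 and rearranging gives the linear system (I - Q) h = 1:
  [7/12, -1/2] . (h_X, h_Z) = 1
  [-5/12, 11/12] . (h_X, h_Z) = 1

Solving yields:
  h_X = 204/47
  h_Z = 144/47

Starting state is X, so the expected hitting time is h_X = 204/47.

Answer: 204/47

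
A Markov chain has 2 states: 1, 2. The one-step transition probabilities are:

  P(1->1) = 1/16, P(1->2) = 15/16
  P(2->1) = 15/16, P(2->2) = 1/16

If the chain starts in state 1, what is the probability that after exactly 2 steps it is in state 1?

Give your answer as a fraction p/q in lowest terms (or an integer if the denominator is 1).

Answer: 113/128

Derivation:
Computing P^2 by repeated multiplication:
P^1 =
  1: [1/16, 15/16]
  2: [15/16, 1/16]
P^2 =
  1: [113/128, 15/128]
  2: [15/128, 113/128]

(P^2)[1 -> 1] = 113/128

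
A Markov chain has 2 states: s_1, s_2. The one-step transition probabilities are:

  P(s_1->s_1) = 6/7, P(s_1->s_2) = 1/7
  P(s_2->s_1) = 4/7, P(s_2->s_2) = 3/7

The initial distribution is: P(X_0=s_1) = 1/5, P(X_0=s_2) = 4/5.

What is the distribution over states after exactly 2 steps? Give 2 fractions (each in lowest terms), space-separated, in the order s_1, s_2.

Answer: 184/245 61/245

Derivation:
Propagating the distribution step by step (d_{t+1} = d_t * P):
d_0 = (s_1=1/5, s_2=4/5)
  d_1[s_1] = 1/5*6/7 + 4/5*4/7 = 22/35
  d_1[s_2] = 1/5*1/7 + 4/5*3/7 = 13/35
d_1 = (s_1=22/35, s_2=13/35)
  d_2[s_1] = 22/35*6/7 + 13/35*4/7 = 184/245
  d_2[s_2] = 22/35*1/7 + 13/35*3/7 = 61/245
d_2 = (s_1=184/245, s_2=61/245)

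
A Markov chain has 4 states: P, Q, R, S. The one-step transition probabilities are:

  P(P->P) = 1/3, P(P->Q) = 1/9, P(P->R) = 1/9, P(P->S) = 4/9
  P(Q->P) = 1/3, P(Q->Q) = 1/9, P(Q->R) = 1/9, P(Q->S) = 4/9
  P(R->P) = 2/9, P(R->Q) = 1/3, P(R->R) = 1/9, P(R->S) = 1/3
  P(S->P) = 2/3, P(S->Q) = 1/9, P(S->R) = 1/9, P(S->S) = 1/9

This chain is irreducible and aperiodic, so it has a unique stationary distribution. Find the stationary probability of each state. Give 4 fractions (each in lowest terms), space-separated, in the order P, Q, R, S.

Answer: 139/324 11/81 1/9 35/108

Derivation:
The stationary distribution satisfies pi = pi * P, i.e.:
  pi_P = 1/3*pi_P + 1/3*pi_Q + 2/9*pi_R + 2/3*pi_S
  pi_Q = 1/9*pi_P + 1/9*pi_Q + 1/3*pi_R + 1/9*pi_S
  pi_R = 1/9*pi_P + 1/9*pi_Q + 1/9*pi_R + 1/9*pi_S
  pi_S = 4/9*pi_P + 4/9*pi_Q + 1/3*pi_R + 1/9*pi_S
with normalization: pi_P + pi_Q + pi_R + pi_S = 1.

Using the first 3 balance equations plus normalization, the linear system A*pi = b is:
  [-2/3, 1/3, 2/9, 2/3] . pi = 0
  [1/9, -8/9, 1/3, 1/9] . pi = 0
  [1/9, 1/9, -8/9, 1/9] . pi = 0
  [1, 1, 1, 1] . pi = 1

Solving yields:
  pi_P = 139/324
  pi_Q = 11/81
  pi_R = 1/9
  pi_S = 35/108

Verification (pi * P):
  139/324*1/3 + 11/81*1/3 + 1/9*2/9 + 35/108*2/3 = 139/324 = pi_P  (ok)
  139/324*1/9 + 11/81*1/9 + 1/9*1/3 + 35/108*1/9 = 11/81 = pi_Q  (ok)
  139/324*1/9 + 11/81*1/9 + 1/9*1/9 + 35/108*1/9 = 1/9 = pi_R  (ok)
  139/324*4/9 + 11/81*4/9 + 1/9*1/3 + 35/108*1/9 = 35/108 = pi_S  (ok)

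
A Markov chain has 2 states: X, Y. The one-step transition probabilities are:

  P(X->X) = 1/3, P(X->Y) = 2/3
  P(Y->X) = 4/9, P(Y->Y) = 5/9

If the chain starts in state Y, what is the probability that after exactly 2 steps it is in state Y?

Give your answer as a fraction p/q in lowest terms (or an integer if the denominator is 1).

Answer: 49/81

Derivation:
Computing P^2 by repeated multiplication:
P^1 =
  X: [1/3, 2/3]
  Y: [4/9, 5/9]
P^2 =
  X: [11/27, 16/27]
  Y: [32/81, 49/81]

(P^2)[Y -> Y] = 49/81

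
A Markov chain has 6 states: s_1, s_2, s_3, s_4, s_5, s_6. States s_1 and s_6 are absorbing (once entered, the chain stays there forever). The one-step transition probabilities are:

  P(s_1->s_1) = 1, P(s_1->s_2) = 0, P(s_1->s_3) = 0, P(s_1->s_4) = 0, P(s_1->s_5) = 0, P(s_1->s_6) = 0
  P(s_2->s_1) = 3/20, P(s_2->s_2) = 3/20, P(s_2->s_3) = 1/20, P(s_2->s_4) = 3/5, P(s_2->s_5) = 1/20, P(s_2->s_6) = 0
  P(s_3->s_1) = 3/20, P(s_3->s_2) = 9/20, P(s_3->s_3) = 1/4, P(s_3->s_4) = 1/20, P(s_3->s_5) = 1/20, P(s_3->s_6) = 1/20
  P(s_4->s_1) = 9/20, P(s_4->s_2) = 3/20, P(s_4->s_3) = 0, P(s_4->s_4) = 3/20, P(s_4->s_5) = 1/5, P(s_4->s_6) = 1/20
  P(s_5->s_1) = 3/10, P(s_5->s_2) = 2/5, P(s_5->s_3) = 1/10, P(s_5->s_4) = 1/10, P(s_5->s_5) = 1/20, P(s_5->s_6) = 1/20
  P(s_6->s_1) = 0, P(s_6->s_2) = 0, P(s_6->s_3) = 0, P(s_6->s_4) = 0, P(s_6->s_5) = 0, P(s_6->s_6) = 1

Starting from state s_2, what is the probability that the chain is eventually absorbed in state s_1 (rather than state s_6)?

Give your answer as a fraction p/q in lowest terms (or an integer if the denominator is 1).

Let a_i = P(absorbed in s_1 | start in state i).
Boundary conditions: a_s_1 = 1, a_s_6 = 0.
For each transient state i, a_i = sum_j P(i->j) * a_j:
  a_s_2 = 3/20*a_s_1 + 3/20*a_s_2 + 1/20*a_s_3 + 3/5*a_s_4 + 1/20*a_s_5 + 0*a_s_6
  a_s_3 = 3/20*a_s_1 + 9/20*a_s_2 + 1/4*a_s_3 + 1/20*a_s_4 + 1/20*a_s_5 + 1/20*a_s_6
  a_s_4 = 9/20*a_s_1 + 3/20*a_s_2 + 0*a_s_3 + 3/20*a_s_4 + 1/5*a_s_5 + 1/20*a_s_6
  a_s_5 = 3/10*a_s_1 + 2/5*a_s_2 + 1/10*a_s_3 + 1/10*a_s_4 + 1/20*a_s_5 + 1/20*a_s_6

Substituting a_s_1 = 1 and a_s_6 = 0, rearrange to (I - Q) a = r where r[i] = P(i -> s_1):
  [17/20, -1/20, -3/5, -1/20] . (a_s_2, a_s_3, a_s_4, a_s_5) = 3/20
  [-9/20, 3/4, -1/20, -1/20] . (a_s_2, a_s_3, a_s_4, a_s_5) = 3/20
  [-3/20, 0, 17/20, -1/5] . (a_s_2, a_s_3, a_s_4, a_s_5) = 9/20
  [-2/5, -1/10, -1/10, 19/20] . (a_s_2, a_s_3, a_s_4, a_s_5) = 3/10

Solving yields:
  a_s_2 = 17467/19097
  a_s_3 = 16574/19097
  a_s_4 = 17178/19097
  a_s_5 = 16938/19097

Starting state is s_2, so the absorption probability is a_s_2 = 17467/19097.

Answer: 17467/19097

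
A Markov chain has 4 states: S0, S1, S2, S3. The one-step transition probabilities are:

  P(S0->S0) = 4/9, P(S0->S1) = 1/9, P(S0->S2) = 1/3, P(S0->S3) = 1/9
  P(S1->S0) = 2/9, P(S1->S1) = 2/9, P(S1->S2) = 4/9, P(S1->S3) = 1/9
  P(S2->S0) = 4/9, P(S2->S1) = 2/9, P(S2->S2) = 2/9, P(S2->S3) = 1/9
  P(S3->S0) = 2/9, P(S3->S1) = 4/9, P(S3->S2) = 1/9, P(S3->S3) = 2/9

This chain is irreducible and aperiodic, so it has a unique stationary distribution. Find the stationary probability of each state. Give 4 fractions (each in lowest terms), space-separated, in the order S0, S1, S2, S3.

The stationary distribution satisfies pi = pi * P, i.e.:
  pi_S0 = 4/9*pi_S0 + 2/9*pi_S1 + 4/9*pi_S2 + 2/9*pi_S3
  pi_S1 = 1/9*pi_S0 + 2/9*pi_S1 + 2/9*pi_S2 + 4/9*pi_S3
  pi_S2 = 1/3*pi_S0 + 4/9*pi_S1 + 2/9*pi_S2 + 1/9*pi_S3
  pi_S3 = 1/9*pi_S0 + 1/9*pi_S1 + 1/9*pi_S2 + 2/9*pi_S3
with normalization: pi_S0 + pi_S1 + pi_S2 + pi_S3 = 1.

Using the first 3 balance equations plus normalization, the linear system A*pi = b is:
  [-5/9, 2/9, 4/9, 2/9] . pi = 0
  [1/9, -7/9, 2/9, 4/9] . pi = 0
  [1/3, 4/9, -7/9, 1/9] . pi = 0
  [1, 1, 1, 1] . pi = 1

Solving yields:
  pi_S0 = 117/316
  pi_S1 = 33/158
  pi_S2 = 187/632
  pi_S3 = 1/8

Verification (pi * P):
  117/316*4/9 + 33/158*2/9 + 187/632*4/9 + 1/8*2/9 = 117/316 = pi_S0  (ok)
  117/316*1/9 + 33/158*2/9 + 187/632*2/9 + 1/8*4/9 = 33/158 = pi_S1  (ok)
  117/316*1/3 + 33/158*4/9 + 187/632*2/9 + 1/8*1/9 = 187/632 = pi_S2  (ok)
  117/316*1/9 + 33/158*1/9 + 187/632*1/9 + 1/8*2/9 = 1/8 = pi_S3  (ok)

Answer: 117/316 33/158 187/632 1/8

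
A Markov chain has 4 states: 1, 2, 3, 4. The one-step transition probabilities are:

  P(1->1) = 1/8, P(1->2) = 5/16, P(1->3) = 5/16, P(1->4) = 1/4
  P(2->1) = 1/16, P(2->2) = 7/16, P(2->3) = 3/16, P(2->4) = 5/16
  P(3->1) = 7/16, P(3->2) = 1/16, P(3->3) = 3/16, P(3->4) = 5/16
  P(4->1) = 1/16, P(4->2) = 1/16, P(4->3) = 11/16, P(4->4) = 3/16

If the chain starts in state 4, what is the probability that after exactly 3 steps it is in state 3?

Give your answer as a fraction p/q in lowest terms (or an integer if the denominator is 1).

Answer: 759/2048

Derivation:
Computing P^3 by repeated multiplication:
P^1 =
  1: [1/8, 5/16, 5/16, 1/4]
  2: [1/16, 7/16, 3/16, 5/16]
  3: [7/16, 1/16, 3/16, 5/16]
  4: [1/16, 1/16, 11/16, 3/16]
P^2 =
  1: [3/16, 27/128, 21/64, 35/128]
  2: [35/256, 31/128, 45/128, 69/256]
  3: [41/256, 25/128, 51/128, 63/256]
  4: [83/256, 13/128, 37/128, 73/256]
P^3 =
  1: [101/512, 193/1024, 89/256, 273/1024]
  2: [831/4096, 3/16, 695/2048, 1107/4096]
  3: [909/4096, 45/256, 677/2048, 1113/4096]
  4: [783/4096, 93/512, 759/2048, 1051/4096]

(P^3)[4 -> 3] = 759/2048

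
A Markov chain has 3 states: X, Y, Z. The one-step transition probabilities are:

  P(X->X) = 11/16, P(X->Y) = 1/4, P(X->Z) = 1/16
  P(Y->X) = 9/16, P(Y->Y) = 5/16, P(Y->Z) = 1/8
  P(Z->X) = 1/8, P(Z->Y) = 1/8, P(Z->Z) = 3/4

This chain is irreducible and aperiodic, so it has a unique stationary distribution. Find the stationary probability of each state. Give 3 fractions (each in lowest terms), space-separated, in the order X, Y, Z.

Answer: 40/77 18/77 19/77

Derivation:
The stationary distribution satisfies pi = pi * P, i.e.:
  pi_X = 11/16*pi_X + 9/16*pi_Y + 1/8*pi_Z
  pi_Y = 1/4*pi_X + 5/16*pi_Y + 1/8*pi_Z
  pi_Z = 1/16*pi_X + 1/8*pi_Y + 3/4*pi_Z
with normalization: pi_X + pi_Y + pi_Z = 1.

Using the first 2 balance equations plus normalization, the linear system A*pi = b is:
  [-5/16, 9/16, 1/8] . pi = 0
  [1/4, -11/16, 1/8] . pi = 0
  [1, 1, 1] . pi = 1

Solving yields:
  pi_X = 40/77
  pi_Y = 18/77
  pi_Z = 19/77

Verification (pi * P):
  40/77*11/16 + 18/77*9/16 + 19/77*1/8 = 40/77 = pi_X  (ok)
  40/77*1/4 + 18/77*5/16 + 19/77*1/8 = 18/77 = pi_Y  (ok)
  40/77*1/16 + 18/77*1/8 + 19/77*3/4 = 19/77 = pi_Z  (ok)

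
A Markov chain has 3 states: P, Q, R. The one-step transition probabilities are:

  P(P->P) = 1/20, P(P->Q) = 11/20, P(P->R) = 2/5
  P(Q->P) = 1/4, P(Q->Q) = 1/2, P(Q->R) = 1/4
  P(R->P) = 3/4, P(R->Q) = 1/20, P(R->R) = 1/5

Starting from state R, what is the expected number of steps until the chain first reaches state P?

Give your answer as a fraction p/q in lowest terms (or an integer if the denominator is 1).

Let h_i = expected steps to first reach P from state i.
Boundary: h_P = 0.
First-step equations for the other states:
  h_Q = 1 + 1/4*h_P + 1/2*h_Q + 1/4*h_R
  h_R = 1 + 3/4*h_P + 1/20*h_Q + 1/5*h_R

Substituting h_P = 0 and rearranging gives the linear system (I - Q) h = 1:
  [1/2, -1/4] . (h_Q, h_R) = 1
  [-1/20, 4/5] . (h_Q, h_R) = 1

Solving yields:
  h_Q = 84/31
  h_R = 44/31

Starting state is R, so the expected hitting time is h_R = 44/31.

Answer: 44/31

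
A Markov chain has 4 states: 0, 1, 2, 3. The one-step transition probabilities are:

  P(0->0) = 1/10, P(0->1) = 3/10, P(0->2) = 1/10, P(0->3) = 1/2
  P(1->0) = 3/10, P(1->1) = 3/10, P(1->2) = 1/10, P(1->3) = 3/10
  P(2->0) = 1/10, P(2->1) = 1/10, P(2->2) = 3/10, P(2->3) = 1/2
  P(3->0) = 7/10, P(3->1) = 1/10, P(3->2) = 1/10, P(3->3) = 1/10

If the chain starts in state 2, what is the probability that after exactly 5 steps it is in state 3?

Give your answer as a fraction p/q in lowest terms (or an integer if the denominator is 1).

Answer: 2089/6250

Derivation:
Computing P^5 by repeated multiplication:
P^1 =
  0: [1/10, 3/10, 1/10, 1/2]
  1: [3/10, 3/10, 1/10, 3/10]
  2: [1/10, 1/10, 3/10, 1/2]
  3: [7/10, 1/10, 1/10, 1/10]
P^2 =
  0: [23/50, 9/50, 3/25, 6/25]
  1: [17/50, 11/50, 3/25, 8/25]
  2: [21/50, 7/50, 4/25, 7/25]
  3: [9/50, 13/50, 3/25, 11/25]
P^3 =
  0: [7/25, 57/250, 31/250, 46/125]
  1: [42/125, 53/250, 31/250, 41/125]
  2: [37/125, 53/250, 33/250, 9/25]
  3: [52/125, 47/250, 31/250, 34/125]
P^4 =
  0: [229/625, 126/625, 78/625, 192/625]
  1: [212/625, 131/625, 78/625, 204/625]
  2: [224/625, 126/625, 79/625, 196/625]
  3: [188/625, 138/625, 78/625, 221/625]
P^5 =
  0: [2029/6250, 267/1250, 781/6250, 421/1250]
  1: [2111/6250, 1311/6250, 781/6250, 2047/6250]
  2: [2053/6250, 53/250, 783/6250, 2089/6250]
  3: [2227/6250, 1277/6250, 781/6250, 393/1250]

(P^5)[2 -> 3] = 2089/6250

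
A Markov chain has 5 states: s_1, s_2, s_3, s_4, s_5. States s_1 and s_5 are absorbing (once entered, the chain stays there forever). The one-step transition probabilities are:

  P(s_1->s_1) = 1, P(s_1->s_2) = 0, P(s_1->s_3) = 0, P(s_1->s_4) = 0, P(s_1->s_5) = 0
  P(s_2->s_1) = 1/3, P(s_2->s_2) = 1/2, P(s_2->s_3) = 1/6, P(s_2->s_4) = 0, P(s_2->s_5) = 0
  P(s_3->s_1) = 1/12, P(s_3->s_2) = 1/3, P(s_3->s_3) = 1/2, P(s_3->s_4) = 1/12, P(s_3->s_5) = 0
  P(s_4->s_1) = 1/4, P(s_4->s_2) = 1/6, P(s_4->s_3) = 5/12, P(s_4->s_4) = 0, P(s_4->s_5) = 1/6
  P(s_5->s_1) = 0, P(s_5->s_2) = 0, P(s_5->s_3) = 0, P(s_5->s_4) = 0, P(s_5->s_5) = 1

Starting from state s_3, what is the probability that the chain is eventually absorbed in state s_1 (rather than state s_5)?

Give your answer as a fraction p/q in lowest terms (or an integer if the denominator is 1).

Let a_i = P(absorbed in s_1 | start in state i).
Boundary conditions: a_s_1 = 1, a_s_5 = 0.
For each transient state i, a_i = sum_j P(i->j) * a_j:
  a_s_2 = 1/3*a_s_1 + 1/2*a_s_2 + 1/6*a_s_3 + 0*a_s_4 + 0*a_s_5
  a_s_3 = 1/12*a_s_1 + 1/3*a_s_2 + 1/2*a_s_3 + 1/12*a_s_4 + 0*a_s_5
  a_s_4 = 1/4*a_s_1 + 1/6*a_s_2 + 5/12*a_s_3 + 0*a_s_4 + 1/6*a_s_5

Substituting a_s_1 = 1 and a_s_5 = 0, rearrange to (I - Q) a = r where r[i] = P(i -> s_1):
  [1/2, -1/6, 0] . (a_s_2, a_s_3, a_s_4) = 1/3
  [-1/3, 1/2, -1/12] . (a_s_2, a_s_3, a_s_4) = 1/12
  [-1/6, -5/12, 1] . (a_s_2, a_s_3, a_s_4) = 1/4

Solving yields:
  a_s_2 = 149/151
  a_s_3 = 145/151
  a_s_4 = 123/151

Starting state is s_3, so the absorption probability is a_s_3 = 145/151.

Answer: 145/151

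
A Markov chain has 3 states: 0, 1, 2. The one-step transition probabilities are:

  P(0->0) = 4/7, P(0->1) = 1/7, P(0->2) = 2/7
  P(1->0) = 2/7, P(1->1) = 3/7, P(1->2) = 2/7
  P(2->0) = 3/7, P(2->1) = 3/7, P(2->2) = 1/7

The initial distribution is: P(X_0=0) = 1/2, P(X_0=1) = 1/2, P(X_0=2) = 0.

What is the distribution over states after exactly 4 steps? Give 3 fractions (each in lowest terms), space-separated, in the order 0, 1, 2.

Answer: 1080/2401 103/343 600/2401

Derivation:
Propagating the distribution step by step (d_{t+1} = d_t * P):
d_0 = (0=1/2, 1=1/2, 2=0)
  d_1[0] = 1/2*4/7 + 1/2*2/7 + 0*3/7 = 3/7
  d_1[1] = 1/2*1/7 + 1/2*3/7 + 0*3/7 = 2/7
  d_1[2] = 1/2*2/7 + 1/2*2/7 + 0*1/7 = 2/7
d_1 = (0=3/7, 1=2/7, 2=2/7)
  d_2[0] = 3/7*4/7 + 2/7*2/7 + 2/7*3/7 = 22/49
  d_2[1] = 3/7*1/7 + 2/7*3/7 + 2/7*3/7 = 15/49
  d_2[2] = 3/7*2/7 + 2/7*2/7 + 2/7*1/7 = 12/49
d_2 = (0=22/49, 1=15/49, 2=12/49)
  d_3[0] = 22/49*4/7 + 15/49*2/7 + 12/49*3/7 = 22/49
  d_3[1] = 22/49*1/7 + 15/49*3/7 + 12/49*3/7 = 103/343
  d_3[2] = 22/49*2/7 + 15/49*2/7 + 12/49*1/7 = 86/343
d_3 = (0=22/49, 1=103/343, 2=86/343)
  d_4[0] = 22/49*4/7 + 103/343*2/7 + 86/343*3/7 = 1080/2401
  d_4[1] = 22/49*1/7 + 103/343*3/7 + 86/343*3/7 = 103/343
  d_4[2] = 22/49*2/7 + 103/343*2/7 + 86/343*1/7 = 600/2401
d_4 = (0=1080/2401, 1=103/343, 2=600/2401)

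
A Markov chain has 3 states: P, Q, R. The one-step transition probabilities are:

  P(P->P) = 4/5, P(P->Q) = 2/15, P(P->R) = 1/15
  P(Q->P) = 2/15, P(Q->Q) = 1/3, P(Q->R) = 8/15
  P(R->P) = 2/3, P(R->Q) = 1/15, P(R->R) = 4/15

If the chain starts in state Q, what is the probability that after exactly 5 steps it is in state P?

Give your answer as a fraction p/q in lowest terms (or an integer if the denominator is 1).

Answer: 514646/759375

Derivation:
Computing P^5 by repeated multiplication:
P^1 =
  P: [4/5, 2/15, 1/15]
  Q: [2/15, 1/3, 8/15]
  R: [2/3, 1/15, 4/15]
P^2 =
  P: [158/225, 7/45, 32/225]
  Q: [38/75, 37/225, 74/225]
  R: [18/25, 29/225, 34/225]
P^3 =
  P: [254/375, 523/3375, 566/3375]
  Q: [2182/3375, 487/3375, 706/3375]
  R: [2342/3375, 503/3375, 106/675]
P^4 =
  P: [34138/50625, 7753/50625, 8734/50625]
  Q: [3802/5625, 1501/10125, 8902/50625]
  R: [2294/3375, 7729/50625, 8486/50625]
P^5 =
  P: [170834/253125, 4631/30375, 131098/759375]
  Q: [514646/759375, 114863/759375, 129866/759375]
  R: [513238/759375, 115951/759375, 130186/759375]

(P^5)[Q -> P] = 514646/759375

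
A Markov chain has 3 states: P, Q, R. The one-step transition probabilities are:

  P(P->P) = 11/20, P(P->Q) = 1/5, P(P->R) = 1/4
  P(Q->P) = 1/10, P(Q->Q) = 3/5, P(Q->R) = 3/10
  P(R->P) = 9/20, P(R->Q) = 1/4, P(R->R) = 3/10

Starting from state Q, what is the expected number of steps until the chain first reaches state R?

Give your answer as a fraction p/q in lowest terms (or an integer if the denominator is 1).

Answer: 55/16

Derivation:
Let h_i = expected steps to first reach R from state i.
Boundary: h_R = 0.
First-step equations for the other states:
  h_P = 1 + 11/20*h_P + 1/5*h_Q + 1/4*h_R
  h_Q = 1 + 1/10*h_P + 3/5*h_Q + 3/10*h_R

Substituting h_R = 0 and rearranging gives the linear system (I - Q) h = 1:
  [9/20, -1/5] . (h_P, h_Q) = 1
  [-1/10, 2/5] . (h_P, h_Q) = 1

Solving yields:
  h_P = 15/4
  h_Q = 55/16

Starting state is Q, so the expected hitting time is h_Q = 55/16.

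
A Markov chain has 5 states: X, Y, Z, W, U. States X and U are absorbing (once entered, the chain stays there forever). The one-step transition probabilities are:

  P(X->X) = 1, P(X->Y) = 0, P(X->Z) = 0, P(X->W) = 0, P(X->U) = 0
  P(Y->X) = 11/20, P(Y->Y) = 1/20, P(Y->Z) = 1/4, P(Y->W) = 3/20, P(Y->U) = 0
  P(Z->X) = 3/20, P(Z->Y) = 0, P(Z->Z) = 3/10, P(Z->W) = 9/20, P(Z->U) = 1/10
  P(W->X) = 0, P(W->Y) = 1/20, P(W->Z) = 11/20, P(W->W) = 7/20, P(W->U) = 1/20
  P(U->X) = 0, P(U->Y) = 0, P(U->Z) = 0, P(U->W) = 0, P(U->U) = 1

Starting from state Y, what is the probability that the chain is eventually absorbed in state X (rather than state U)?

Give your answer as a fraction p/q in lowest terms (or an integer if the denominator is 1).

Answer: 1207/1490

Derivation:
Let a_i = P(absorbed in X | start in state i).
Boundary conditions: a_X = 1, a_U = 0.
For each transient state i, a_i = sum_j P(i->j) * a_j:
  a_Y = 11/20*a_X + 1/20*a_Y + 1/4*a_Z + 3/20*a_W + 0*a_U
  a_Z = 3/20*a_X + 0*a_Y + 3/10*a_Z + 9/20*a_W + 1/10*a_U
  a_W = 0*a_X + 1/20*a_Y + 11/20*a_Z + 7/20*a_W + 1/20*a_U

Substituting a_X = 1 and a_U = 0, rearrange to (I - Q) a = r where r[i] = P(i -> X):
  [19/20, -1/4, -3/20] . (a_Y, a_Z, a_W) = 11/20
  [0, 7/10, -9/20] . (a_Y, a_Z, a_W) = 3/20
  [-1/20, -11/20, 13/20] . (a_Y, a_Z, a_W) = 0

Solving yields:
  a_Y = 1207/1490
  a_Z = 831/1490
  a_W = 398/745

Starting state is Y, so the absorption probability is a_Y = 1207/1490.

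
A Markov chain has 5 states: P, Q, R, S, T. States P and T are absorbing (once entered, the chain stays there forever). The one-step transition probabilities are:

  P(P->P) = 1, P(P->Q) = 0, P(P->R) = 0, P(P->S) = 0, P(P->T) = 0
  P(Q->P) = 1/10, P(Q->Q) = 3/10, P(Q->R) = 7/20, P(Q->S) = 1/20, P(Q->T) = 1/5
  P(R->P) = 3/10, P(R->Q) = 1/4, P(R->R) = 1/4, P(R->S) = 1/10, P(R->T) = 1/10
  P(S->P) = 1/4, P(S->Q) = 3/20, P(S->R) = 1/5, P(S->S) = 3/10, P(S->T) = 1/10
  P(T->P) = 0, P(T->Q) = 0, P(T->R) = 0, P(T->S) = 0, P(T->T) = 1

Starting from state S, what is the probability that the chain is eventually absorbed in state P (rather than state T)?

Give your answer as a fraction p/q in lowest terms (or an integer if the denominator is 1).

Answer: 1467/2231

Derivation:
Let a_i = P(absorbed in P | start in state i).
Boundary conditions: a_P = 1, a_T = 0.
For each transient state i, a_i = sum_j P(i->j) * a_j:
  a_Q = 1/10*a_P + 3/10*a_Q + 7/20*a_R + 1/20*a_S + 1/5*a_T
  a_R = 3/10*a_P + 1/4*a_Q + 1/4*a_R + 1/10*a_S + 1/10*a_T
  a_S = 1/4*a_P + 3/20*a_Q + 1/5*a_R + 3/10*a_S + 1/10*a_T

Substituting a_P = 1 and a_T = 0, rearrange to (I - Q) a = r where r[i] = P(i -> P):
  [7/10, -7/20, -1/20] . (a_Q, a_R, a_S) = 1/10
  [-1/4, 3/4, -1/10] . (a_Q, a_R, a_S) = 3/10
  [-3/20, -1/5, 7/10] . (a_Q, a_R, a_S) = 1/4

Solving yields:
  a_Q = 1161/2231
  a_R = 1475/2231
  a_S = 1467/2231

Starting state is S, so the absorption probability is a_S = 1467/2231.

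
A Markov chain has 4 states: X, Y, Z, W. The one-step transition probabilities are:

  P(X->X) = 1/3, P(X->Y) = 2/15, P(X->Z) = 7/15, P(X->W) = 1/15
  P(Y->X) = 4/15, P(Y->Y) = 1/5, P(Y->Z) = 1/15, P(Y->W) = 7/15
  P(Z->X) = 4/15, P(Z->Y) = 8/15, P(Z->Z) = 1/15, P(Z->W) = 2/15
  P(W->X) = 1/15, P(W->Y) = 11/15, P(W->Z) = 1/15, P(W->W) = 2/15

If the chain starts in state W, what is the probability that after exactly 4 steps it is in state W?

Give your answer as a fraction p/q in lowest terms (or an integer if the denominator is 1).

Computing P^4 by repeated multiplication:
P^1 =
  X: [1/3, 2/15, 7/15, 1/15]
  Y: [4/15, 1/5, 1/15, 7/15]
  Z: [4/15, 8/15, 1/15, 2/15]
  W: [1/15, 11/15, 1/15, 2/15]
P^2 =
  X: [62/225, 83/225, 1/5, 7/45]
  Y: [43/225, 34/75, 13/75, 41/225]
  Z: [58/225, 62/225, 13/75, 22/75]
  W: [11/45, 13/45, 7/75, 28/75]
P^3 =
  X: [857/3375, 1118/3375, 199/1125, 803/3375]
  Y: [164/675, 77/225, 161/1125, 917/3375]
  Z: [152/675, 268/675, 191/1125, 26/125]
  W: [703/3375, 1397/3375, 37/225, 16/75]
P^4 =
  X: [11948/50625, 18677/50625, 2839/16875, 11483/50625]
  Y: [11569/50625, 6352/16875, 553/3375, 2341/10125]
  Z: [12154/50625, 17846/50625, 529/3375, 94/375]
  W: [12043/50625, 17957/50625, 2531/16875, 1448/5625]

(P^4)[W -> W] = 1448/5625

Answer: 1448/5625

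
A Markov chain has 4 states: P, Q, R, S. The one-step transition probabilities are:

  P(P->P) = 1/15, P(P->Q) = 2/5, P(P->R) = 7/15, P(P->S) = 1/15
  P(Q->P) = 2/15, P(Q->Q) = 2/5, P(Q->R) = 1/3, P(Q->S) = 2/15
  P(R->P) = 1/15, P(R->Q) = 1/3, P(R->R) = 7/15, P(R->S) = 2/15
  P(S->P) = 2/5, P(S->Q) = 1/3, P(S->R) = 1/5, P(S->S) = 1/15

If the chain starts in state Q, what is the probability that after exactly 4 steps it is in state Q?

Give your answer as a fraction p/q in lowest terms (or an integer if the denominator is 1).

Computing P^4 by repeated multiplication:
P^1 =
  P: [1/15, 2/5, 7/15, 1/15]
  Q: [2/15, 2/5, 1/3, 2/15]
  R: [1/15, 1/3, 7/15, 2/15]
  S: [2/5, 1/3, 1/5, 1/15]
P^2 =
  P: [26/225, 82/225, 89/225, 28/225]
  Q: [31/225, 83/225, 17/45, 26/225]
  R: [2/15, 9/25, 29/75, 3/25]
  S: [1/9, 86/225, 91/225, 23/225]
P^3 =
  P: [149/1125, 137/375, 433/1125, 44/375]
  Q: [146/1125, 413/1125, 29/75, 131/1125]
  R: [49/375, 412/1125, 29/75, 131/1125]
  S: [142/1125, 412/1125, 437/1125, 134/1125]
P^4 =
  P: [244/1875, 1237/3375, 29/75, 1969/16875]
  Q: [731/5625, 6184/16875, 29/75, 1973/16875]
  R: [2192/16875, 6184/16875, 6527/16875, 1972/16875]
  S: [2207/16875, 6179/16875, 1303/3375, 658/5625]

(P^4)[Q -> Q] = 6184/16875

Answer: 6184/16875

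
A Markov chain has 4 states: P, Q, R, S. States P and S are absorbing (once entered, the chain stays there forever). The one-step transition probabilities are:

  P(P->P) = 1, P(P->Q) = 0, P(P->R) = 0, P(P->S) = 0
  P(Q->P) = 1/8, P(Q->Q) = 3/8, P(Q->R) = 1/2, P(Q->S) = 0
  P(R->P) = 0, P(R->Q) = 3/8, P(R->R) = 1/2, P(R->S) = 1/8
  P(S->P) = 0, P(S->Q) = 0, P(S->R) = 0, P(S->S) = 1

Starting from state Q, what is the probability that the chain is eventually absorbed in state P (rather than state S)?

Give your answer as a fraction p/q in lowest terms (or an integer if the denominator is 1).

Answer: 1/2

Derivation:
Let a_i = P(absorbed in P | start in state i).
Boundary conditions: a_P = 1, a_S = 0.
For each transient state i, a_i = sum_j P(i->j) * a_j:
  a_Q = 1/8*a_P + 3/8*a_Q + 1/2*a_R + 0*a_S
  a_R = 0*a_P + 3/8*a_Q + 1/2*a_R + 1/8*a_S

Substituting a_P = 1 and a_S = 0, rearrange to (I - Q) a = r where r[i] = P(i -> P):
  [5/8, -1/2] . (a_Q, a_R) = 1/8
  [-3/8, 1/2] . (a_Q, a_R) = 0

Solving yields:
  a_Q = 1/2
  a_R = 3/8

Starting state is Q, so the absorption probability is a_Q = 1/2.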